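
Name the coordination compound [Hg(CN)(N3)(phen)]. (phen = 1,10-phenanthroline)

azidocyano(1,10-phenanthroline)mercury(II)

There is no counter-ion, so the complex is neutral overall.
Ligand charges: 1×cyano (-1 each), 1×1,10-phenanthroline (neutral), 1×azido (-1 each); total -2. So Hg + (-2) = 0, giving Hg = +2.
Ligands are named alphabetically: azido before cyano before phenanthroline.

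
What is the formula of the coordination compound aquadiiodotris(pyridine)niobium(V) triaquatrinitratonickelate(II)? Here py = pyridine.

[Nb(H2O)I2(py)3][Ni(H2O)3(NO3)3]3

Cation [Nb…]: ligand charges -2, Nb(V) ⇒ ion charge 3+.
Anion [Ni…]: ligand charges -3, Ni(II) ⇒ ion charge 1−.
One 3+ cation requires 3 of the 1− anion.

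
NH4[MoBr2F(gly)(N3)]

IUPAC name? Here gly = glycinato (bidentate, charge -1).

ammonium azidodibromofluoro(glycinato)molybdate(IV)

The 1 ammonium counter-ion carries a total charge of +1, so each complex ion is 1−.
Ligand charges: 2×bromo (-1 each), 1×azido (-1 each), 1×glycinato (-1 each), 1×fluoro (-1 each); total -5. So Mo + (-5) = 1−, giving Mo = +4.
The complex ion is anionic, so molybdenum takes the -ate form molybdate(IV).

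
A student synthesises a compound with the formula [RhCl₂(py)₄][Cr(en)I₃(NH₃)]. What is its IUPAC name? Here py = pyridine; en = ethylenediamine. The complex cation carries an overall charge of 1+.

dichlorotetrakis(pyridine)rhodium(III) ammine(ethylenediamine)triiodochromate(II)

The complex cation is given as 1+; its ligand charges sum to -2, so Rh = +3.
A 1:1 salt means the anion carries the equal and opposite charge, 1−.
Anion: ligand charges sum to -3; for the ion to be 1−, Cr = +2.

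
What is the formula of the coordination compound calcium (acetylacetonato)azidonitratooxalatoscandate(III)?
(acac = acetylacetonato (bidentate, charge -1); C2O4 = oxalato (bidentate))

Ca[Sc(acac)(C2O4)(N3)(NO3)]

Ligands: 1 acetylacetonato (acac, -1), 1 nitrato (NO3, -1), 1 azido (N3, -1), 1 oxalato (C2O4, -2). Ligand charge sum = -5.
With Sc in oxidation state +3, the complex ion is [Sc...]^2−.
Charge balance with calcium (+2) requires 1 complex ion per 1 calcium.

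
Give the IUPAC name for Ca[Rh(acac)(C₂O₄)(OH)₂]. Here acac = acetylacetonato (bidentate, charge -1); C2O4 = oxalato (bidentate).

The 1 calcium counter-ion carries a total charge of +2, so each complex ion is 2−.
Ligand charges: 1×acetylacetonato (-1 each), 1×oxalato (-2 each), 2×hydroxo (-1 each); total -5. So Rh + (-5) = 2−, giving Rh = +3.
The complex ion is anionic, so rhodium takes the -ate form rhodate(III).

calcium (acetylacetonato)dihydroxooxalatorhodate(III)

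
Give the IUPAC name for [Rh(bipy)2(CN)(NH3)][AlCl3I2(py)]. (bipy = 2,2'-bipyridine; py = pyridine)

Both ions are complex: the cation is named first with the plain metal name, the anion second with the -ate form; each ion's ligands are alphabetised independently.
Aluminium is always +3 in its complexes; the anion's ligand charges sum to -5, so the complex anion is 2−.
A 1:1 salt means the cation carries the equal and opposite charge, 2+.
Cation: ligand charges sum to -1; for the ion to be 2+, Rh = +3.

amminebis(2,2'-bipyridine)cyanorhodium(III) trichlorodiiodo(pyridine)aluminate(III)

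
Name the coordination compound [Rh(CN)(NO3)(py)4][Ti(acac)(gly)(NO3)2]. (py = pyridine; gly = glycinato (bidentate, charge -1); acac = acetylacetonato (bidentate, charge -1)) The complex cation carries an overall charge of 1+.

Both ions are complex: the cation is named first with the plain metal name, the anion second with the -ate form; each ion's ligands are alphabetised independently.
The complex cation is given as 1+; its ligand charges sum to -2, so Rh = +3.
A 1:1 salt means the anion carries the equal and opposite charge, 1−.
Anion: ligand charges sum to -4; for the ion to be 1−, Ti = +3.

cyanonitratotetrakis(pyridine)rhodium(III) (acetylacetonato)(glycinato)dinitratotitanate(III)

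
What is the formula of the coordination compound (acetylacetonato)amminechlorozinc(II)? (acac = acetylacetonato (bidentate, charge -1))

Ligands: 1 chloro (Cl, -1), 1 acetylacetonato (acac, -1), 1 ammine (NH3, neutral). Ligand charge sum = -2.
With Zn in oxidation state +2, the complex ion is [Zn...].

[Zn(acac)Cl(NH3)]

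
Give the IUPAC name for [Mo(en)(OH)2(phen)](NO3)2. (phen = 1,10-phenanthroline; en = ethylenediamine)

The 2 nitrate counter-ions carry a total charge of -2, so each complex ion is 2+.
Ligand charges: 1×1,10-phenanthroline (neutral), 1×ethylenediamine (neutral), 2×hydroxo (-1 each); total -2. So Mo + (-2) = 2+, giving Mo = +4.
Ligands are named alphabetically: ethylenediamine before hydroxo before phenanthroline.

(ethylenediamine)dihydroxo(1,10-phenanthroline)molybdenum(IV) nitrate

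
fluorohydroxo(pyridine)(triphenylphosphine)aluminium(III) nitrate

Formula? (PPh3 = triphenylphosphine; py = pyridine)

[AlF(OH)(PPh3)(py)]NO3

Ligands: 1 hydroxo (OH, -1), 1 fluoro (F, -1), 1 triphenylphosphine (PPh3, neutral), 1 pyridine (py, neutral). Ligand charge sum = -2.
With Al in oxidation state +3, the complex ion is [Al...]^1+.
Charge balance with nitrate (-1) requires 1 complex ion per 1 nitrate.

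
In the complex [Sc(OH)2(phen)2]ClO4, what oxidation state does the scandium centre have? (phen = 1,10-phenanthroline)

+3

1 perchlorate outside the brackets (-1 each) → the complex ion is 1+.
Ligand charges: 2×phen neutral; 2×OH = -2; sum -2.
Sc + (-2) = 1+ ⇒ Sc is +3.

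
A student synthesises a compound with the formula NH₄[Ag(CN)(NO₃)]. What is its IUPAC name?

The 1 ammonium counter-ion carries a total charge of +1, so each complex ion is 1−.
Ligand charges: 1×cyano (-1 each), 1×nitrato (-1 each); total -2. So Ag + (-2) = 1−, giving Ag = +1.
Ligands are named alphabetically: cyano before nitrato.
The complex ion is anionic, so silver takes the -ate form argentate(I).

ammonium cyanonitratoargentate(I)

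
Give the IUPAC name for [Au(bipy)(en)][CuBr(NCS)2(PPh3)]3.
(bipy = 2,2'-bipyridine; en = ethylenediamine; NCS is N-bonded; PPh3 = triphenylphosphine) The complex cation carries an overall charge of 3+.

The complex cation is given as 3+; its ligand charges sum to 0, so Au = +3.
With 3 anions per cation, each anion must be 3/3 = 1−.
Anion: ligand charges sum to -3; for the ion to be 1−, Cu = +2.

(2,2'-bipyridine)(ethylenediamine)gold(III) bromodiisothiocyanato(triphenylphosphine)cuprate(II)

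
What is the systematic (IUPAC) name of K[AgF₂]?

potassium difluoroargentate(I)

The 1 potassium counter-ion carries a total charge of +1, so each complex ion is 1−.
Ligand charges: 2×fluoro (-1 each); total -2. So Ag + (-2) = 1−, giving Ag = +1.
The complex ion is anionic, so silver takes the -ate form argentate(I).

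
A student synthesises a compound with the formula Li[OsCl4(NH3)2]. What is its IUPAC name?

The 1 lithium counter-ion carries a total charge of +1, so each complex ion is 1−.
Ligand charges: 4×chloro (-1 each), 2×ammine (neutral); total -4. So Os + (-4) = 1−, giving Os = +3.
Ligands are named alphabetically: ammine before chloro.
The complex ion is anionic, so osmium takes the -ate form osmate(III).

lithium diamminetetrachloroosmate(III)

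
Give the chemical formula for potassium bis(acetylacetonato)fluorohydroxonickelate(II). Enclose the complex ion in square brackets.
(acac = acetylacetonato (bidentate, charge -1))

K2[Ni(acac)2F(OH)]

Ligands: 1 hydroxo (OH, -1), 1 fluoro (F, -1), 2 acetylacetonato (acac, -1). Ligand charge sum = -4.
Charge balance with potassium (+1) requires 1 complex ion per 2 potassium.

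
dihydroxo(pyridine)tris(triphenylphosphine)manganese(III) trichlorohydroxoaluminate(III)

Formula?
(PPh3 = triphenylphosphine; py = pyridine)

[Mn(OH)2(PPh3)3(py)][AlCl3(OH)]

Cation [Mn…]: ligand charges -2, Mn(III) ⇒ ion charge 1+.
Anion [Al…]: ligand charges -4, Al(III) ⇒ ion charge 1−.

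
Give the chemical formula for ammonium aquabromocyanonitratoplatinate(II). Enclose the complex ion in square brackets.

Ligands: 1 nitrato (NO3, -1), 1 aqua (H2O, neutral), 1 bromo (Br, -1), 1 cyano (CN, -1). Ligand charge sum = -3.
With Pt in oxidation state +2, the complex ion is [Pt...]^1−.
Charge balance with ammonium (+1) requires 1 complex ion per 1 ammonium.

NH4[PtBr(CN)(H2O)(NO3)]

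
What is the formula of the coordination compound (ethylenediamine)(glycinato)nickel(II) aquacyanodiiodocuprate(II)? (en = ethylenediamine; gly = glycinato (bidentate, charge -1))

[Ni(en)(gly)][Cu(CN)(H2O)I2]

Cation [Ni…]: ligand charges -1, Ni(II) ⇒ ion charge 1+.
Anion [Cu…]: ligand charges -3, Cu(II) ⇒ ion charge 1−.
One 1+ cation balances one 1− anion.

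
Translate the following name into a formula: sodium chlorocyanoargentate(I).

Na[AgCl(CN)]

Ligands: 1 chloro (Cl, -1), 1 cyano (CN, -1). Ligand charge sum = -2.
With Ag in oxidation state +1, the complex ion is [Ag...]^1−.
Charge balance with sodium (+1) requires 1 complex ion per 1 sodium.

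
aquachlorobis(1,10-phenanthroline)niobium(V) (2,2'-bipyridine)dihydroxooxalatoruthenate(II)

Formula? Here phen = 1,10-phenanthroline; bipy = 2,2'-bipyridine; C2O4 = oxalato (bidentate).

Cation [Nb…]: ligand charges -1, Nb(V) ⇒ ion charge 4+.
Anion [Ru…]: ligand charges -4, Ru(II) ⇒ ion charge 2−.
One 4+ cation requires 2 of the 2− anion.

[NbCl(H2O)(phen)2][Ru(bipy)(C2O4)(OH)2]2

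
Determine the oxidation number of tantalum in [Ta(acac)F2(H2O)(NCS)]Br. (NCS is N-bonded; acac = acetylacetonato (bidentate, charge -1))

1 bromide outside the brackets (-1 each) → the complex ion is 1+.
Ligand charges: 1×H2O neutral; 1×NCS = -1; 1×acac = -1; 2×F = -2; sum -4.
Ta + (-4) = 1+ ⇒ Ta is +5.

+5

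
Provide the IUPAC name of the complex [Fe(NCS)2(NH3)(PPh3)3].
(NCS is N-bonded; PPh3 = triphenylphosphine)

amminediisothiocyanatotris(triphenylphosphine)iron(II)

There is no counter-ion, so the complex is neutral overall.
Ligand charges: 1×ammine (neutral), 2×isothiocyanato (-1 each), 3×triphenylphosphine (neutral); total -2. So Fe + (-2) = 0, giving Fe = +2.
Ligands are named alphabetically: ammine before isothiocyanato before triphenylphosphine.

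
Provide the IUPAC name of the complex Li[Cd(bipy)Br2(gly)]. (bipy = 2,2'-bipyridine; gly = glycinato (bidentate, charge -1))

lithium (2,2'-bipyridine)dibromo(glycinato)cadmate(II)

The 1 lithium counter-ion carries a total charge of +1, so each complex ion is 1−.
Ligand charges: 2×bromo (-1 each), 1×2,2'-bipyridine (neutral), 1×glycinato (-1 each); total -3. So Cd + (-3) = 1−, giving Cd = +2.
Ligands are named alphabetically: bipyridine before bromo before glycinato.
The complex ion is anionic, so cadmium takes the -ate form cadmate(II).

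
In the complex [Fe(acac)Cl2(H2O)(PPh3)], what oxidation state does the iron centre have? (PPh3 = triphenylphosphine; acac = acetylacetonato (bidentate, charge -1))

No counter-ion: the bracketed complex is neutral.
Ligand charges: 1×PPh3 neutral; 1×H2O neutral; 2×Cl = -2; 1×acac = -1; sum -3.
Fe + (-3) = 0 ⇒ Fe is +3.

+3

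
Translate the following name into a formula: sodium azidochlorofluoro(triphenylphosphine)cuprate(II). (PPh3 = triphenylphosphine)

Ligands: 1 fluoro (F, -1), 1 azido (N3, -1), 1 triphenylphosphine (PPh3, neutral), 1 chloro (Cl, -1). Ligand charge sum = -3.
With Cu in oxidation state +2, the complex ion is [Cu...]^1−.
Charge balance with sodium (+1) requires 1 complex ion per 1 sodium.

Na[CuClF(N3)(PPh3)]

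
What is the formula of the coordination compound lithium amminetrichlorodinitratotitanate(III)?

Li2[TiCl3(NH3)(NO3)2]

Ligands: 1 ammine (NH3, neutral), 2 nitrato (NO3, -1), 3 chloro (Cl, -1). Ligand charge sum = -5.
With Ti in oxidation state +3, the complex ion is [Ti...]^2−.
Charge balance with lithium (+1) requires 1 complex ion per 2 lithium.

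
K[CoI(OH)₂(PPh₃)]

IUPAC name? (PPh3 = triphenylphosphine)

The 1 potassium counter-ion carries a total charge of +1, so each complex ion is 1−.
Ligand charges: 1×iodo (-1 each), 2×hydroxo (-1 each), 1×triphenylphosphine (neutral); total -3. So Co + (-3) = 1−, giving Co = +2.
Ligands are named alphabetically: hydroxo before iodo before triphenylphosphine.
The complex ion is anionic, so cobalt takes the -ate form cobaltate(II).

potassium dihydroxoiodo(triphenylphosphine)cobaltate(II)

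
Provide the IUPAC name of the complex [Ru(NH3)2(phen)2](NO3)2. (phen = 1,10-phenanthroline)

The 2 nitrate counter-ions carry a total charge of -2, so each complex ion is 2+.
Ligand charges: 2×1,10-phenanthroline (neutral), 2×ammine (neutral); total 0. So Ru + (0) = 2+, giving Ru = +2.
Ligands are named alphabetically: ammine before phenanthroline.

diamminebis(1,10-phenanthroline)ruthenium(II) nitrate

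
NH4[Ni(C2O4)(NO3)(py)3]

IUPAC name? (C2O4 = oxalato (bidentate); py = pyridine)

ammonium nitratooxalatotris(pyridine)nickelate(II)

The 1 ammonium counter-ion carries a total charge of +1, so each complex ion is 1−.
Ligand charges: 1×oxalato (-2 each), 3×pyridine (neutral), 1×nitrato (-1 each); total -3. So Ni + (-3) = 1−, giving Ni = +2.
Ligands are named alphabetically: nitrato before oxalato before pyridine.
The complex ion is anionic, so nickel takes the -ate form nickelate(II).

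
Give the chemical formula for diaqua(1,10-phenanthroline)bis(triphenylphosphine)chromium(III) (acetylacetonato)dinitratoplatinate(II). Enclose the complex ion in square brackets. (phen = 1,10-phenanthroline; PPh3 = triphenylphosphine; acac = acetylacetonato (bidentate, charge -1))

Cation [Cr…]: ligand charges 0, Cr(III) ⇒ ion charge 3+.
Anion [Pt…]: ligand charges -3, Pt(II) ⇒ ion charge 1−.
One 3+ cation requires 3 of the 1− anion.

[Cr(H2O)2(phen)(PPh3)2][Pt(acac)(NO3)2]3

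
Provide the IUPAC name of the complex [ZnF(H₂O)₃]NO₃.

The 1 nitrate counter-ion carries a total charge of -1, so each complex ion is 1+.
Ligand charges: 1×fluoro (-1 each), 3×aqua (neutral); total -1. So Zn + (-1) = 1+, giving Zn = +2.
Ligands are named alphabetically: aqua before fluoro.

triaquafluorozinc(II) nitrate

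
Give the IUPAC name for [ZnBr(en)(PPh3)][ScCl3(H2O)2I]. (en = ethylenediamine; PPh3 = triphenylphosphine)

bromo(ethylenediamine)(triphenylphosphine)zinc(II) diaquatrichloroiodoscandate(III)

Zinc is always +2 in its complexes; the cation's ligand charges sum to -1, so the complex cation is 1+.
A 1:1 salt means the anion carries the equal and opposite charge, 1−.
Anion: ligand charges sum to -4; for the ion to be 1−, Sc = +3.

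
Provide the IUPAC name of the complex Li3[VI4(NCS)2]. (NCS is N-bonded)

lithium tetraiododiisothiocyanatovanadate(III)

The 3 lithium counter-ions carry a total charge of +3, so each complex ion is 3−.
Ligand charges: 4×iodo (-1 each), 2×isothiocyanato (-1 each); total -6. So V + (-6) = 3−, giving V = +3.
The complex ion is anionic, so vanadium takes the -ate form vanadate(III).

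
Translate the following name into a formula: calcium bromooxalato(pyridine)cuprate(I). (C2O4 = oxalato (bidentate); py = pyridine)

Ligands: 1 oxalato (C2O4, -2), 1 pyridine (py, neutral), 1 bromo (Br, -1). Ligand charge sum = -3.
With Cu in oxidation state +1, the complex ion is [Cu...]^2−.
Charge balance with calcium (+2) requires 1 complex ion per 1 calcium.

Ca[CuBr(C2O4)(py)]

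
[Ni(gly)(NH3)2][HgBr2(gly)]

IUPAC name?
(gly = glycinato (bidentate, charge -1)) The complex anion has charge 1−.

diammine(glycinato)nickel(II) dibromo(glycinato)mercurate(II)

Both ions are complex: the cation is named first with the plain metal name, the anion second with the -ate form; each ion's ligands are alphabetised independently.
The complex anion is given as 1−; its ligand charges sum to -3, so Hg = +2.
A 1:1 salt means the cation carries the equal and opposite charge, 1+.
Cation: ligand charges sum to -1; for the ion to be 1+, Ni = +2.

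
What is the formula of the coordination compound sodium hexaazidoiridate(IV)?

Na2[Ir(N3)6]

Ligands: 6 azido (N3, -1). Ligand charge sum = -6.
Charge balance with sodium (+1) requires 1 complex ion per 2 sodium.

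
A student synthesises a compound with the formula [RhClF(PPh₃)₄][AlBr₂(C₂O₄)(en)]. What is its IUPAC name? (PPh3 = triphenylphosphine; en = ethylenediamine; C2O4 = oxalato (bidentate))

chlorofluorotetrakis(triphenylphosphine)rhodium(III) dibromo(ethylenediamine)oxalatoaluminate(III)

Aluminium is always +3 in its complexes; the anion's ligand charges sum to -4, so the complex anion is 1−.
A 1:1 salt means the cation carries the equal and opposite charge, 1+.
Cation: ligand charges sum to -2; for the ion to be 1+, Rh = +3.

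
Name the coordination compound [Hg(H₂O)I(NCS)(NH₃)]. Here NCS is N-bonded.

There is no counter-ion, so the complex is neutral overall.
Ligand charges: 1×aqua (neutral), 1×ammine (neutral), 1×iodo (-1 each), 1×isothiocyanato (-1 each); total -2. So Hg + (-2) = 0, giving Hg = +2.
Ligands are named alphabetically: ammine before aqua before iodo before isothiocyanato.

ammineaquaiodoisothiocyanatomercury(II)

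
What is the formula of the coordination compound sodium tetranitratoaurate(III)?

Ligands: 4 nitrato (NO3, -1). Ligand charge sum = -4.
With Au in oxidation state +3, the complex ion is [Au...]^1−.
Charge balance with sodium (+1) requires 1 complex ion per 1 sodium.

Na[Au(NO3)4]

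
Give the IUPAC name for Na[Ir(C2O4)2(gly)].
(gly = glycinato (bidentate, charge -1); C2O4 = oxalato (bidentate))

sodium (glycinato)dioxalatoiridate(IV)

The 1 sodium counter-ion carries a total charge of +1, so each complex ion is 1−.
Ligand charges: 1×glycinato (-1 each), 2×oxalato (-2 each); total -5. So Ir + (-5) = 1−, giving Ir = +4.
Ligands are named alphabetically: glycinato before oxalato.
The complex ion is anionic, so iridium takes the -ate form iridate(IV).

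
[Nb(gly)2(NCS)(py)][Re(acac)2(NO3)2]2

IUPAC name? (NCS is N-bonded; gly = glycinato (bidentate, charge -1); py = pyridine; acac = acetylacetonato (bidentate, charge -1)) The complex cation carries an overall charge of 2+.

bis(glycinato)isothiocyanato(pyridine)niobium(V) bis(acetylacetonato)dinitratorhenate(III)

The complex cation is given as 2+; its ligand charges sum to -3, so Nb = +5.
With 2 anions per cation, each anion must be 2/2 = 1−.
Anion: ligand charges sum to -4; for the ion to be 1−, Re = +3.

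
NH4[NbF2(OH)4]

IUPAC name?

ammonium difluorotetrahydroxoniobate(V)

The 1 ammonium counter-ion carries a total charge of +1, so each complex ion is 1−.
Ligand charges: 2×fluoro (-1 each), 4×hydroxo (-1 each); total -6. So Nb + (-6) = 1−, giving Nb = +5.
The complex ion is anionic, so niobium takes the -ate form niobate(V).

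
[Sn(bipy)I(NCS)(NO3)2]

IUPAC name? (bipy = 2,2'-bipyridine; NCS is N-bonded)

There is no counter-ion, so the complex is neutral overall.
Ligand charges: 2×nitrato (-1 each), 1×iodo (-1 each), 1×2,2'-bipyridine (neutral), 1×isothiocyanato (-1 each); total -4. So Sn + (-4) = 0, giving Sn = +4.
Ligands are named alphabetically: bipyridine before iodo before isothiocyanato before nitrato.

(2,2'-bipyridine)iodoisothiocyanatodinitratotin(IV)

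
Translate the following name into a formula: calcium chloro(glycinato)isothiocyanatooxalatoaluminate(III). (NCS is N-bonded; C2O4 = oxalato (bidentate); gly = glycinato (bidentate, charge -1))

Ca[Al(C2O4)Cl(gly)(NCS)]

Ligands: 1 isothiocyanato (NCS, -1), 1 chloro (Cl, -1), 1 oxalato (C2O4, -2), 1 glycinato (gly, -1). Ligand charge sum = -5.
With Al in oxidation state +3, the complex ion is [Al...]^2−.
Charge balance with calcium (+2) requires 1 complex ion per 1 calcium.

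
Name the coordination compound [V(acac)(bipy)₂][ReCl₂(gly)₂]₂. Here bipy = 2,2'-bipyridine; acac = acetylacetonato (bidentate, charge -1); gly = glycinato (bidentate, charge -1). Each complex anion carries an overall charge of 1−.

Both ions are complex: the cation is named first with the plain metal name, the anion second with the -ate form; each ion's ligands are alphabetised independently.
The complex anion is given as 1−; its ligand charges sum to -4, so Re = +3.
With 2 anions per cation, the cation must be 2×1 = 2+.
Cation: ligand charges sum to -1; for the ion to be 2+, V = +3.

(acetylacetonato)bis(2,2'-bipyridine)vanadium(III) dichlorobis(glycinato)rhenate(III)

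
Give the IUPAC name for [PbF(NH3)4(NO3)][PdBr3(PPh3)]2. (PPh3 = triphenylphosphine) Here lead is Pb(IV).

tetraamminefluoronitratolead(IV) tribromo(triphenylphosphine)palladate(II)

Both ions are complex: the cation is named first with the plain metal name, the anion second with the -ate form; each ion's ligands are alphabetised independently.
Pb is given as +4; the cation's ligand charges sum to -2, so the complex cation is 2+.
With 2 anions per cation, each anion must be 2/2 = 1−.
Anion: ligand charges sum to -3; for the ion to be 1−, Pd = +2.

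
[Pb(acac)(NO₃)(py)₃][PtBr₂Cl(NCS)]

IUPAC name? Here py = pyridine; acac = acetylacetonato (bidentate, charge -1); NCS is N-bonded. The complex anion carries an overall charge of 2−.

Both ions are complex: the cation is named first with the plain metal name, the anion second with the -ate form; each ion's ligands are alphabetised independently.
The complex anion is given as 2−; its ligand charges sum to -4, so Pt = +2.
A 1:1 salt means the cation carries the equal and opposite charge, 2+.
Cation: ligand charges sum to -2; for the ion to be 2+, Pb = +4.

(acetylacetonato)nitratotris(pyridine)lead(IV) dibromochloroisothiocyanatoplatinate(II)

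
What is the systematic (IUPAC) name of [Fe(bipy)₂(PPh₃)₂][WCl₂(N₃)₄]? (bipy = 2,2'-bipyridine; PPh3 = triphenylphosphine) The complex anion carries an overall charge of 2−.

Both ions are complex: the cation is named first with the plain metal name, the anion second with the -ate form; each ion's ligands are alphabetised independently.
The complex anion is given as 2−; its ligand charges sum to -6, so W = +4.
A 1:1 salt means the cation carries the equal and opposite charge, 2+.
Cation: ligand charges sum to 0; for the ion to be 2+, Fe = +2.

bis(2,2'-bipyridine)bis(triphenylphosphine)iron(II) tetraazidodichlorotungstate(IV)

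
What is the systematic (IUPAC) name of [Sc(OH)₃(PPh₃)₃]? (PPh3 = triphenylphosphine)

trihydroxotris(triphenylphosphine)scandium(III)

There is no counter-ion, so the complex is neutral overall.
Ligand charges: 3×hydroxo (-1 each), 3×triphenylphosphine (neutral); total -3. So Sc + (-3) = 0, giving Sc = +3.
Ligands are named alphabetically: hydroxo before triphenylphosphine.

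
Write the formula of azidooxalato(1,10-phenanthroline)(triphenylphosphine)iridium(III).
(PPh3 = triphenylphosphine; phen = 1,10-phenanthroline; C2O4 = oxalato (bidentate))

[Ir(C2O4)(N3)(phen)(PPh3)]

Ligands: 1 azido (N3, -1), 1 triphenylphosphine (PPh3, neutral), 1 1,10-phenanthroline (phen, neutral), 1 oxalato (C2O4, -2). Ligand charge sum = -3.
With Ir in oxidation state +3, the complex ion is [Ir...].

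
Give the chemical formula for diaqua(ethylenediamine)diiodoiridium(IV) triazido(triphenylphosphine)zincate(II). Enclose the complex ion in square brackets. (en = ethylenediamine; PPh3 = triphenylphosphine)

Cation [Ir…]: ligand charges -2, Ir(IV) ⇒ ion charge 2+.
Anion [Zn…]: ligand charges -3, Zn(II) ⇒ ion charge 1−.
One 2+ cation requires 2 of the 1− anion.

[Ir(en)(H2O)2I2][Zn(N3)3(PPh3)]2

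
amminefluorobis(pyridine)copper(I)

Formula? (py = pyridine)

[CuF(NH3)(py)2]

Ligands: 1 fluoro (F, -1), 2 pyridine (py, neutral), 1 ammine (NH3, neutral). Ligand charge sum = -1.
With Cu in oxidation state +1, the complex ion is [Cu...].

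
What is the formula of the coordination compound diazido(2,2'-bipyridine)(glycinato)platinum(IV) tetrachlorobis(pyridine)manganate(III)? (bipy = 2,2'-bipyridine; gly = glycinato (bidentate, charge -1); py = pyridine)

Cation [Pt…]: ligand charges -3, Pt(IV) ⇒ ion charge 1+.
Anion [Mn…]: ligand charges -4, Mn(III) ⇒ ion charge 1−.
One 1+ cation balances one 1− anion.

[Pt(bipy)(gly)(N3)2][MnCl4(py)2]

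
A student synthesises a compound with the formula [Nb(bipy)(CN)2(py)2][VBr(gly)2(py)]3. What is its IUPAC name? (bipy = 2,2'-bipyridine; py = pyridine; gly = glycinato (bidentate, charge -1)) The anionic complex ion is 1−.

Both ions are complex: the cation is named first with the plain metal name, the anion second with the -ate form; each ion's ligands are alphabetised independently.
The complex anion is given as 1−; its ligand charges sum to -3, so V = +2.
With 3 anions per cation, the cation must be 3×1 = 3+.
Cation: ligand charges sum to -2; for the ion to be 3+, Nb = +5.

(2,2'-bipyridine)dicyanobis(pyridine)niobium(V) bromobis(glycinato)(pyridine)vanadate(II)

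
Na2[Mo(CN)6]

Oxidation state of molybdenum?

2 sodium outside the brackets (+1 each) → the complex ion is 2−.
Ligand charges: 6×CN = -6; sum -6.
Mo + (-6) = 2− ⇒ Mo is +4.

+4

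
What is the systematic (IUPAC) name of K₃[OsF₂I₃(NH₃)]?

The 3 potassium counter-ions carry a total charge of +3, so each complex ion is 3−.
Ligand charges: 3×iodo (-1 each), 2×fluoro (-1 each), 1×ammine (neutral); total -5. So Os + (-5) = 3−, giving Os = +2.
Ligands are named alphabetically: ammine before fluoro before iodo.
The complex ion is anionic, so osmium takes the -ate form osmate(II).

potassium amminedifluorotriiodoosmate(II)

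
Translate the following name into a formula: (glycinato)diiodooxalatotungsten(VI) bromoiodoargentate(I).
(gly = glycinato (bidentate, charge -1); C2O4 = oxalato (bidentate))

Cation [W…]: ligand charges -5, W(VI) ⇒ ion charge 1+.
Anion [Ag…]: ligand charges -2, Ag(I) ⇒ ion charge 1−.
One 1+ cation balances one 1− anion.

[W(C2O4)(gly)I2][AgBrI]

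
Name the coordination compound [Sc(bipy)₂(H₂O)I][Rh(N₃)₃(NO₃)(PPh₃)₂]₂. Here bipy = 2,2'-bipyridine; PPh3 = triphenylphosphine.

Both ions are complex: the cation is named first with the plain metal name, the anion second with the -ate form; each ion's ligands are alphabetised independently.
Scandium is always +3 in its complexes; the cation's ligand charges sum to -1, so the complex cation is 2+.
With 2 anions per cation, each anion must be 2/2 = 1−.
Anion: ligand charges sum to -4; for the ion to be 1−, Rh = +3.

aquabis(2,2'-bipyridine)iodoscandium(III) triazidonitratobis(triphenylphosphine)rhodate(III)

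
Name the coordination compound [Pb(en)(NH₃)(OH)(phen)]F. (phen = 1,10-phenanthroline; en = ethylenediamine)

The 1 fluoride counter-ion carries a total charge of -1, so each complex ion is 1+.
Ligand charges: 1×ammine (neutral), 1×hydroxo (-1 each), 1×1,10-phenanthroline (neutral), 1×ethylenediamine (neutral); total -1. So Pb + (-1) = 1+, giving Pb = +2.
Ligands are named alphabetically: ammine before ethylenediamine before hydroxo before phenanthroline.

ammine(ethylenediamine)hydroxo(1,10-phenanthroline)lead(II) fluoride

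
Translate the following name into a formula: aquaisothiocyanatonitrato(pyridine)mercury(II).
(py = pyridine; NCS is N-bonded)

[Hg(H2O)(NCS)(NO3)(py)]

Ligands: 1 nitrato (NO3, -1), 1 aqua (H2O, neutral), 1 pyridine (py, neutral), 1 isothiocyanato (NCS, -1). Ligand charge sum = -2.
With Hg in oxidation state +2, the complex ion is [Hg...].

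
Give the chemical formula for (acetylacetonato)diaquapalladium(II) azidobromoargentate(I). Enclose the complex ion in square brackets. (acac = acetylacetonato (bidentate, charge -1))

Cation [Pd…]: ligand charges -1, Pd(II) ⇒ ion charge 1+.
Anion [Ag…]: ligand charges -2, Ag(I) ⇒ ion charge 1−.
One 1+ cation balances one 1− anion.

[Pd(acac)(H2O)2][AgBr(N3)]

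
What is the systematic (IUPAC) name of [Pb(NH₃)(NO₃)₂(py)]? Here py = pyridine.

amminedinitrato(pyridine)lead(II)

There is no counter-ion, so the complex is neutral overall.
Ligand charges: 1×pyridine (neutral), 2×nitrato (-1 each), 1×ammine (neutral); total -2. So Pb + (-2) = 0, giving Pb = +2.
Ligands are named alphabetically: ammine before nitrato before pyridine.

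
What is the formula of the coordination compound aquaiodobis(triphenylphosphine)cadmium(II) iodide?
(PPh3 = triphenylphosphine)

Ligands: 1 aqua (H2O, neutral), 1 iodo (I, -1), 2 triphenylphosphine (PPh3, neutral). Ligand charge sum = -1.
With Cd in oxidation state +2, the complex ion is [Cd...]^1+.
Charge balance with iodide (-1) requires 1 complex ion per 1 iodide.

[Cd(H2O)I(PPh3)2]I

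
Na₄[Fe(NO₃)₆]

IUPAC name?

The 4 sodium counter-ions carry a total charge of +4, so each complex ion is 4−.
Ligand charges: 6×nitrato (-1 each); total -6. So Fe + (-6) = 4−, giving Fe = +2.
The complex ion is anionic, so iron takes the -ate form ferrate(II).

sodium hexanitratoferrate(II)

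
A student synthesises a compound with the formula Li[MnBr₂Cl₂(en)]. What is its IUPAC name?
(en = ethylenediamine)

The 1 lithium counter-ion carries a total charge of +1, so each complex ion is 1−.
Ligand charges: 2×bromo (-1 each), 2×chloro (-1 each), 1×ethylenediamine (neutral); total -4. So Mn + (-4) = 1−, giving Mn = +3.
The complex ion is anionic, so manganese takes the -ate form manganate(III).

lithium dibromodichloro(ethylenediamine)manganate(III)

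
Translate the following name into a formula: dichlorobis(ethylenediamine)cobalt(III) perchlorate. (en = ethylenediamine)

Ligands: 2 chloro (Cl, -1), 2 ethylenediamine (en, neutral). Ligand charge sum = -2.
With Co in oxidation state +3, the complex ion is [Co...]^1+.
Charge balance with perchlorate (-1) requires 1 complex ion per 1 perchlorate.

[CoCl2(en)2]ClO4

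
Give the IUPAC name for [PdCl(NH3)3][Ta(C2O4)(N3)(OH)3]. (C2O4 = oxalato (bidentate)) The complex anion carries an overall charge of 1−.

Both ions are complex: the cation is named first with the plain metal name, the anion second with the -ate form; each ion's ligands are alphabetised independently.
The complex anion is given as 1−; its ligand charges sum to -6, so Ta = +5.
A 1:1 salt means the cation carries the equal and opposite charge, 1+.
Cation: ligand charges sum to -1; for the ion to be 1+, Pd = +2.

triamminechloropalladium(II) azidotrihydroxooxalatotantalate(V)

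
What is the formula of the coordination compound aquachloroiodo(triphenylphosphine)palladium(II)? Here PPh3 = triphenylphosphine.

[PdCl(H2O)I(PPh3)]

Ligands: 1 iodo (I, -1), 1 triphenylphosphine (PPh3, neutral), 1 aqua (H2O, neutral), 1 chloro (Cl, -1). Ligand charge sum = -2.
With Pd in oxidation state +2, the complex ion is [Pd...].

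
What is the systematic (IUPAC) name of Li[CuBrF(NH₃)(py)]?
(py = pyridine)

lithium amminebromofluoro(pyridine)cuprate(I)

The 1 lithium counter-ion carries a total charge of +1, so each complex ion is 1−.
Ligand charges: 1×pyridine (neutral), 1×fluoro (-1 each), 1×bromo (-1 each), 1×ammine (neutral); total -2. So Cu + (-2) = 1−, giving Cu = +1.
The complex ion is anionic, so copper takes the -ate form cuprate(I).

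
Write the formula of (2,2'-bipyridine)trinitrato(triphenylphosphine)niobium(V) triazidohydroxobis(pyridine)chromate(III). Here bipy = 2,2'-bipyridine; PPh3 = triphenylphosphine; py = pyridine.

[Nb(bipy)(NO3)3(PPh3)][Cr(N3)3(OH)(py)2]2

Cation [Nb…]: ligand charges -3, Nb(V) ⇒ ion charge 2+.
Anion [Cr…]: ligand charges -4, Cr(III) ⇒ ion charge 1−.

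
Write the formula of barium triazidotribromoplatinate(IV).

Ba[PtBr3(N3)3]

Ligands: 3 bromo (Br, -1), 3 azido (N3, -1). Ligand charge sum = -6.
With Pt in oxidation state +4, the complex ion is [Pt...]^2−.
Charge balance with barium (+2) requires 1 complex ion per 1 barium.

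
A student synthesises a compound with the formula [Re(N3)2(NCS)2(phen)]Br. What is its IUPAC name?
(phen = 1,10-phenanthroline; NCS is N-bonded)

The 1 bromide counter-ion carries a total charge of -1, so each complex ion is 1+.
Ligand charges: 1×1,10-phenanthroline (neutral), 2×isothiocyanato (-1 each), 2×azido (-1 each); total -4. So Re + (-4) = 1+, giving Re = +5.
Ligands are named alphabetically: azido before isothiocyanato before phenanthroline.

diazidodiisothiocyanato(1,10-phenanthroline)rhenium(V) bromide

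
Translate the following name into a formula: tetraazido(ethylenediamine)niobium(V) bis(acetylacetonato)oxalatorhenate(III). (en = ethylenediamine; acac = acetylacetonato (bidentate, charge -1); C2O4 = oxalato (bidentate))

Cation [Nb…]: ligand charges -4, Nb(V) ⇒ ion charge 1+.
Anion [Re…]: ligand charges -4, Re(III) ⇒ ion charge 1−.

[Nb(en)(N3)4][Re(acac)2(C2O4)]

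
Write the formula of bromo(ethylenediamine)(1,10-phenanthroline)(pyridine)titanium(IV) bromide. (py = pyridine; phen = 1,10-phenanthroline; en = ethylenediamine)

Ligands: 1 pyridine (py, neutral), 1 1,10-phenanthroline (phen, neutral), 1 bromo (Br, -1), 1 ethylenediamine (en, neutral). Ligand charge sum = -1.
Charge balance with bromide (-1) requires 1 complex ion per 3 bromide.

[TiBr(en)(phen)(py)]Br3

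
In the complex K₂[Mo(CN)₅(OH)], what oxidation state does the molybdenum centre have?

+4

2 potassium outside the brackets (+1 each) → the complex ion is 2−.
Ligand charges: 5×CN = -5; 1×OH = -1; sum -6.
Mo + (-6) = 2− ⇒ Mo is +4.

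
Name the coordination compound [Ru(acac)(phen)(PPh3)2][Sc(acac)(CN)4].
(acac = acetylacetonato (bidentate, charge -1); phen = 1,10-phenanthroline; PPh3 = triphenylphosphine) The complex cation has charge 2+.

Both ions are complex: the cation is named first with the plain metal name, the anion second with the -ate form; each ion's ligands are alphabetised independently.
The complex cation is given as 2+; its ligand charges sum to -1, so Ru = +3.
A 1:1 salt means the anion carries the equal and opposite charge, 2−.
Anion: ligand charges sum to -5; for the ion to be 2−, Sc = +3.

(acetylacetonato)(1,10-phenanthroline)bis(triphenylphosphine)ruthenium(III) (acetylacetonato)tetracyanoscandate(III)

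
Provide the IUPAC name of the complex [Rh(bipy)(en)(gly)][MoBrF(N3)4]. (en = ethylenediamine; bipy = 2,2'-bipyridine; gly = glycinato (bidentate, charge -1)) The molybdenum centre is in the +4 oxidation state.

Mo is given as +4; the anion's ligand charges sum to -6, so the complex anion is 2−.
A 1:1 salt means the cation carries the equal and opposite charge, 2+.
Cation: ligand charges sum to -1; for the ion to be 2+, Rh = +3.

(2,2'-bipyridine)(ethylenediamine)(glycinato)rhodium(III) tetraazidobromofluoromolybdate(IV)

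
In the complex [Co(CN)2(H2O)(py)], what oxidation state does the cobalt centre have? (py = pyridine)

+2

No counter-ion: the bracketed complex is neutral.
Ligand charges: 1×H2O neutral; 2×CN = -2; 1×py neutral; sum -2.
Co + (-2) = 0 ⇒ Co is +2.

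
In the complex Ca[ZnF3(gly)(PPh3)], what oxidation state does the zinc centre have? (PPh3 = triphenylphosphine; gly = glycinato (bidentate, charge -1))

1 calcium outside the brackets (+2 each) → the complex ion is 2−.
Ligand charges: 1×PPh3 neutral; 1×gly = -1; 3×F = -3; sum -4.
Zn + (-4) = 2− ⇒ Zn is +2.

+2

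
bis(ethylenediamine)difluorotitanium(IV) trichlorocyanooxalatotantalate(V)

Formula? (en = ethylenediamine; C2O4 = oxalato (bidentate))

Cation [Ti…]: ligand charges -2, Ti(IV) ⇒ ion charge 2+.
Anion [Ta…]: ligand charges -6, Ta(V) ⇒ ion charge 1−.
One 2+ cation requires 2 of the 1− anion.

[Ti(en)2F2][Ta(C2O4)Cl3(CN)]2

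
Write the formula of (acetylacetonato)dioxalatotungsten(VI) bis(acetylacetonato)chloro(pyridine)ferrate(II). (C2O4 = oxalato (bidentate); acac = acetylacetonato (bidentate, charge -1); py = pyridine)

[W(acac)(C2O4)2][Fe(acac)2Cl(py)]

Cation [W…]: ligand charges -5, W(VI) ⇒ ion charge 1+.
Anion [Fe…]: ligand charges -3, Fe(II) ⇒ ion charge 1−.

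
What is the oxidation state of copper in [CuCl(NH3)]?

No counter-ion: the bracketed complex is neutral.
Ligand charges: 1×Cl = -1; 1×NH3 neutral; sum -1.
Cu + (-1) = 0 ⇒ Cu is +1.

+1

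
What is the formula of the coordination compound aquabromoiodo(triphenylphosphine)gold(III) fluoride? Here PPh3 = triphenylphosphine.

[AuBr(H2O)I(PPh3)]F

Ligands: 1 iodo (I, -1), 1 triphenylphosphine (PPh3, neutral), 1 bromo (Br, -1), 1 aqua (H2O, neutral). Ligand charge sum = -2.
Charge balance with fluoride (-1) requires 1 complex ion per 1 fluoride.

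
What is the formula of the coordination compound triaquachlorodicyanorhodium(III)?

Ligands: 1 chloro (Cl, -1), 2 cyano (CN, -1), 3 aqua (H2O, neutral). Ligand charge sum = -3.
With Rh in oxidation state +3, the complex ion is [Rh...].

[RhCl(CN)2(H2O)3]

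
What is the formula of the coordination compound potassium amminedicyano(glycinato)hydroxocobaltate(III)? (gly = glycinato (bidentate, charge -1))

Ligands: 1 glycinato (gly, -1), 1 hydroxo (OH, -1), 2 cyano (CN, -1), 1 ammine (NH3, neutral). Ligand charge sum = -4.
Charge balance with potassium (+1) requires 1 complex ion per 1 potassium.

K[Co(CN)2(gly)(NH3)(OH)]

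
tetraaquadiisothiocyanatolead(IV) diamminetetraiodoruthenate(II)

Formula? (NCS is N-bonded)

[Pb(H2O)4(NCS)2][RuI4(NH3)2]

Cation [Pb…]: ligand charges -2, Pb(IV) ⇒ ion charge 2+.
Anion [Ru…]: ligand charges -4, Ru(II) ⇒ ion charge 2−.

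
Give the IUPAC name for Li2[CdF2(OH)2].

The 2 lithium counter-ions carry a total charge of +2, so each complex ion is 2−.
Ligand charges: 2×fluoro (-1 each), 2×hydroxo (-1 each); total -4. So Cd + (-4) = 2−, giving Cd = +2.
The complex ion is anionic, so cadmium takes the -ate form cadmate(II).

lithium difluorodihydroxocadmate(II)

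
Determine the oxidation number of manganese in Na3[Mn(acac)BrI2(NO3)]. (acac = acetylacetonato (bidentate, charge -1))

3 sodium outside the brackets (+1 each) → the complex ion is 3−.
Ligand charges: 2×I = -2; 1×Br = -1; 1×NO3 = -1; 1×acac = -1; sum -5.
Mn + (-5) = 3− ⇒ Mn is +2.

+2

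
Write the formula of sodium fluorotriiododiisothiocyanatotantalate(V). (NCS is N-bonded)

Ligands: 1 fluoro (F, -1), 2 isothiocyanato (NCS, -1), 3 iodo (I, -1). Ligand charge sum = -6.
Charge balance with sodium (+1) requires 1 complex ion per 1 sodium.

Na[TaFI3(NCS)2]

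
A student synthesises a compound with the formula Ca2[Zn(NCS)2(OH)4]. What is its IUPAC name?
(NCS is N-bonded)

calcium tetrahydroxodiisothiocyanatozincate(II)

The 2 calcium counter-ions carry a total charge of +4, so each complex ion is 4−.
Ligand charges: 4×hydroxo (-1 each), 2×isothiocyanato (-1 each); total -6. So Zn + (-6) = 4−, giving Zn = +2.
Ligands are named alphabetically: hydroxo before isothiocyanato.
The complex ion is anionic, so zinc takes the -ate form zincate(II).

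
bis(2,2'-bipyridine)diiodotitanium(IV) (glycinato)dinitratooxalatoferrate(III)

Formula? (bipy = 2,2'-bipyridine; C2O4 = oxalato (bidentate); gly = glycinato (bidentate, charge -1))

Cation [Ti…]: ligand charges -2, Ti(IV) ⇒ ion charge 2+.
Anion [Fe…]: ligand charges -5, Fe(III) ⇒ ion charge 2−.
One 2+ cation balances one 2− anion.

[Ti(bipy)2I2][Fe(C2O4)(gly)(NO3)2]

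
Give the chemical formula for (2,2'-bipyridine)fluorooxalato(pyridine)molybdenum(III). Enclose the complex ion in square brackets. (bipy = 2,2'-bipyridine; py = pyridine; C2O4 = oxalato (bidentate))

Ligands: 1 2,2'-bipyridine (bipy, neutral), 1 fluoro (F, -1), 1 pyridine (py, neutral), 1 oxalato (C2O4, -2). Ligand charge sum = -3.
With Mo in oxidation state +3, the complex ion is [Mo...].

[Mo(bipy)(C2O4)F(py)]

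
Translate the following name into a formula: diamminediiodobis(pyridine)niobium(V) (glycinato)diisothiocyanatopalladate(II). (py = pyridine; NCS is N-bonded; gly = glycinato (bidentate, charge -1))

Cation [Nb…]: ligand charges -2, Nb(V) ⇒ ion charge 3+.
Anion [Pd…]: ligand charges -3, Pd(II) ⇒ ion charge 1−.
One 3+ cation requires 3 of the 1− anion.

[NbI2(NH3)2(py)2][Pd(gly)(NCS)2]3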